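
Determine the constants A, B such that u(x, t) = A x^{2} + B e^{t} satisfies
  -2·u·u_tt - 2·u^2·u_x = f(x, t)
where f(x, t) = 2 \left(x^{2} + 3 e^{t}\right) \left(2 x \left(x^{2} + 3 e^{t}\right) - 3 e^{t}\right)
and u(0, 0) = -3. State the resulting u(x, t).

Answer: u(x, t) = - x^{2} - 3 e^{t}

Derivation:
Substitute the ansatz u = A x^{2} + B e^{t} into the left-hand side.
Derivatives of the ansatz:
  u_tt = B e^{t}
  u_x = 2 A x
Term by term:
  -2·u·u_tt = - 2 A B x^{2} e^{t} - 2 B^{2} e^{2 t}
  -2·u^2·u_x = - 4 A^{3} x^{5} - 8 A^{2} B x^{3} e^{t} - 4 A B^{2} x e^{2 t}
So the left-hand side equals
  - 4 A^{3} x^{5} - 8 A^{2} B x^{3} e^{t} - 4 A B^{2} x e^{2 t} - 2 A B x^{2} e^{t} - 2 B^{2} e^{2 t}
This must equal f(x, t) identically; expanded, f = 4 x^{5} + 24 x^{3} e^{t} - 6 x^{2} e^{t} + 36 x e^{2 t} - 18 e^{2 t}.
Matching coefficients of the independent functions:
  [x^{5}]:  - 4 A^{3} = 4
  [x e^{2 t}]:  - 4 A B^{2} = 36
  [x^{2} e^{t}]:  - 2 A B = -6
  [x^{3} e^{t}]:  - 8 A^{2} B = 24
  [e^{2 t}]:  - 2 B^{2} = -18
Solving: A = -1, B = -3.
Check against the point condition:
  u(0, 0) = -3  ⟹  B = -3  ✓
Hence u(x, t) = - x^{2} - 3 e^{t}.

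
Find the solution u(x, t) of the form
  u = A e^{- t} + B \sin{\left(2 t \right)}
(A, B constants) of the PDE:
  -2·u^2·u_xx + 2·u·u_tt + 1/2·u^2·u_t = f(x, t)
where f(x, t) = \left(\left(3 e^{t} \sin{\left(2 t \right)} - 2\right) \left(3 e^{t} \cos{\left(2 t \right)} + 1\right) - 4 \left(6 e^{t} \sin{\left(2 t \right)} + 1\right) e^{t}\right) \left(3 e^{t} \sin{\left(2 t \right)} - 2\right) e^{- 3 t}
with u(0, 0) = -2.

Substitute the ansatz u = A e^{- t} + B \sin{\left(2 t \right)} into the left-hand side.
Derivatives of the ansatz:
  u_xx = 0
  u_tt = A e^{- t} - 4 B \sin{\left(2 t \right)}
  u_t = - A e^{- t} + 2 B \cos{\left(2 t \right)}
Term by term:
  -2·u^2·u_xx = 0
  2·u·u_tt = 2 A^{2} e^{- 2 t} - 6 A B e^{- t} \sin{\left(2 t \right)} - 8 B^{2} \sin^{2}{\left(2 t \right)}
  1/2·u^2·u_t = - \frac{A^{3} e^{- 3 t}}{2} - A^{2} B e^{- 2 t} \sin{\left(2 t \right)} + A^{2} B e^{- 2 t} \cos{\left(2 t \right)} - \frac{A B^{2} e^{- t} \sin^{2}{\left(2 t \right)}}{2} + 2 A B^{2} e^{- t} \sin{\left(2 t \right)} \cos{\left(2 t \right)} + B^{3} \sin^{2}{\left(2 t \right)} \cos{\left(2 t \right)}
So the left-hand side equals
  - \frac{A^{3} e^{- 3 t}}{2} - A^{2} B e^{- 2 t} \sin{\left(2 t \right)} + A^{2} B e^{- 2 t} \cos{\left(2 t \right)} + 2 A^{2} e^{- 2 t} - \frac{A B^{2} e^{- t} \sin^{2}{\left(2 t \right)}}{2} + 2 A B^{2} e^{- t} \sin{\left(2 t \right)} \cos{\left(2 t \right)} - 6 A B e^{- t} \sin{\left(2 t \right)} + B^{3} \sin^{2}{\left(2 t \right)} \cos{\left(2 t \right)} - 8 B^{2} \sin^{2}{\left(2 t \right)}
This must equal f(x, t) identically; expanded, f = 27 \sin^{2}{\left(2 t \right)} \cos{\left(2 t \right)} - 72 \sin^{2}{\left(2 t \right)} + 9 e^{- t} \sin^{2}{\left(2 t \right)} - 36 e^{- t} \sin{\left(2 t \right)} \cos{\left(2 t \right)} + 36 e^{- t} \sin{\left(2 t \right)} - 12 e^{- 2 t} \sin{\left(2 t \right)} + 12 e^{- 2 t} \cos{\left(2 t \right)} + 8 e^{- 2 t} + 4 e^{- 3 t}.
Matching coefficients of the independent functions:
  [e^{- 2 t} \sin{\left(2 t \right)}]:  - A^{2} B = -12
  [e^{- 2 t} \cos{\left(2 t \right)}]:  A^{2} B = 12
  [e^{- t} \sin{\left(2 t \right)}]:  - 6 A B = 36
  [e^{- t} \sin^{2}{\left(2 t \right)}]:  - \frac{A B^{2}}{2} = 9
  [\sin^{2}{\left(2 t \right)} \cos{\left(2 t \right)}]:  B^{3} = 27
  [e^{- t} \sin{\left(2 t \right)} \cos{\left(2 t \right)}]:  2 A B^{2} = -36
  [e^{- 3 t}]:  - \frac{A^{3}}{2} = 4
  [e^{- 2 t}]:  2 A^{2} = 8
  [\sin^{2}{\left(2 t \right)}]:  - 8 B^{2} = -72
Solving: A = -2, B = 3.
Check against the point condition:
  u(0, 0) = -2  ⟹  A = -2  ✓
Hence u(x, t) = 3 \sin{\left(2 t \right)} - 2 e^{- t}.

Answer: u(x, t) = 3 \sin{\left(2 t \right)} - 2 e^{- t}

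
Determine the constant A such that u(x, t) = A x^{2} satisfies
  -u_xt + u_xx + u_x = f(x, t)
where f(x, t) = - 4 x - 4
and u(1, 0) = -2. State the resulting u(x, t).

Answer: u(x, t) = - 2 x^{2}

Derivation:
Substitute the ansatz u = A x^{2} into the left-hand side.
Derivatives of the ansatz:
  u_xt = 0
  u_xx = 2 A
  u_x = 2 A x
Term by term:
  -u_xt = 0
  u_xx = 2 A
  u_x = 2 A x
So the left-hand side equals
  2 A x + 2 A
This must equal f(x, t) = - 4 x - 4 identically.
Matching coefficients of the independent functions:
  [constant term, x]:  2 A = -4
Solving: A = -2.
Check against the point condition:
  u(1, 0) = -2  ⟹  A = -2  ✓
Hence u(x, t) = - 2 x^{2}.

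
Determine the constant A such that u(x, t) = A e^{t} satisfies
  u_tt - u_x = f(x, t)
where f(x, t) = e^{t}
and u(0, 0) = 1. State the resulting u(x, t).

Substitute the ansatz u = A e^{t} into the left-hand side.
Derivatives of the ansatz:
  u_tt = A e^{t}
  u_x = 0
Term by term:
  u_tt = A e^{t}
  -u_x = 0
So the left-hand side equals
  A e^{t}
This must equal f(x, t) = e^{t} identically.
Matching coefficients of the independent functions:
  [e^{t}]:  A = 1
Solving: A = 1.
Check against the point condition:
  u(0, 0) = 1  ⟹  A = 1  ✓
Hence u(x, t) = e^{t}.

Answer: u(x, t) = e^{t}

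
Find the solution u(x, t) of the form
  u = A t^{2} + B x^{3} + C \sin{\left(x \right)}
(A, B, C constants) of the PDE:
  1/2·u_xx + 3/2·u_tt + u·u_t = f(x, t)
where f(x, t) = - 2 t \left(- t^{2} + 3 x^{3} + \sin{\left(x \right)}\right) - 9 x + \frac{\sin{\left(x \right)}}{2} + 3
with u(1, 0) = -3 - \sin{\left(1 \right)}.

Answer: u(x, t) = t^{2} - 3 x^{3} - \sin{\left(x \right)}

Derivation:
Substitute the ansatz u = A t^{2} + B x^{3} + C \sin{\left(x \right)} into the left-hand side.
Derivatives of the ansatz:
  u_xx = 6 B x - C \sin{\left(x \right)}
  u_tt = 2 A
  u_t = 2 A t
Term by term:
  1/2·u_xx = 3 B x - \frac{C \sin{\left(x \right)}}{2}
  3/2·u_tt = 3 A
  u·u_t = 2 A^{2} t^{3} + 2 A B t x^{3} + 2 A C t \sin{\left(x \right)}
So the left-hand side equals
  2 A^{2} t^{3} + 2 A B t x^{3} + 2 A C t \sin{\left(x \right)} + 3 A + 3 B x - \frac{C \sin{\left(x \right)}}{2}
This must equal f(x, t) = - 2 t \left(- t^{2} + 3 x^{3} + \sin{\left(x \right)}\right) - 9 x + \frac{\sin{\left(x \right)}}{2} + 3 identically.
Matching coefficients of the independent functions:
  [constant term]:  3 A = 3
  [t^{3}]:  2 A^{2} = 2
  [x]:  3 B = -9
  [t x^{3}]:  2 A B = -6
  [t \sin{\left(x \right)}]:  2 A C = -2
  [\sin{\left(x \right)}]:  - \frac{C}{2} = \frac{1}{2}
Solving: A = 1, B = -3, C = -1.
Check against the point condition:
  u(1, 0) = -3 - \sin{\left(1 \right)}  ⟹  B + C \sin{\left(1 \right)} = -3 - \sin{\left(1 \right)}  ✓
Hence u(x, t) = t^{2} - 3 x^{3} - \sin{\left(x \right)}.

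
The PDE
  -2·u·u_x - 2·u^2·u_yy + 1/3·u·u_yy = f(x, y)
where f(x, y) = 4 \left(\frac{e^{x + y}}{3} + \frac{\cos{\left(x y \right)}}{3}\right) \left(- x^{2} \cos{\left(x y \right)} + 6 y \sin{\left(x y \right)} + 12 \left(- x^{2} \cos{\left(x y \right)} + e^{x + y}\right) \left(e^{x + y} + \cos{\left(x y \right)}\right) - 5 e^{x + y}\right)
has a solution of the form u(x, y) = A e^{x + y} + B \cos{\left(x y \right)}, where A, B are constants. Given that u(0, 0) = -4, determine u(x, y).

Substitute the ansatz u = A e^{x + y} + B \cos{\left(x y \right)} into the left-hand side.
Derivatives of the ansatz:
  u_x = A e^{x} e^{y} - B y \sin{\left(x y \right)}
  u_yy = A e^{x} e^{y} - B x^{2} \cos{\left(x y \right)}
Term by term:
  -2·u·u_x = - 2 A^{2} e^{2 x} e^{2 y} + 2 A B y e^{x} e^{y} \sin{\left(x y \right)} - 2 A B e^{x} e^{y} \cos{\left(x y \right)} + 2 B^{2} y \sin{\left(x y \right)} \cos{\left(x y \right)}
  -2·u^2·u_yy = - 2 A^{3} e^{3 x} e^{3 y} + 2 A^{2} B x^{2} e^{2 x} e^{2 y} \cos{\left(x y \right)} - 4 A^{2} B e^{2 x} e^{2 y} \cos{\left(x y \right)} + 4 A B^{2} x^{2} e^{x} e^{y} \cos^{2}{\left(x y \right)} - 2 A B^{2} e^{x} e^{y} \cos^{2}{\left(x y \right)} + 2 B^{3} x^{2} \cos^{3}{\left(x y \right)}
  1/3·u·u_yy = \frac{A^{2} e^{2 x} e^{2 y}}{3} - \frac{A B x^{2} e^{x} e^{y} \cos{\left(x y \right)}}{3} + \frac{A B e^{x} e^{y} \cos{\left(x y \right)}}{3} - \frac{B^{2} x^{2} \cos^{2}{\left(x y \right)}}{3}
So the left-hand side equals
  - 2 A^{3} e^{3 x} e^{3 y} + 2 A^{2} B x^{2} e^{2 x} e^{2 y} \cos{\left(x y \right)} - 4 A^{2} B e^{2 x} e^{2 y} \cos{\left(x y \right)} - \frac{5 A^{2} e^{2 x} e^{2 y}}{3} + 4 A B^{2} x^{2} e^{x} e^{y} \cos^{2}{\left(x y \right)} - 2 A B^{2} e^{x} e^{y} \cos^{2}{\left(x y \right)} - \frac{A B x^{2} e^{x} e^{y} \cos{\left(x y \right)}}{3} + 2 A B y e^{x} e^{y} \sin{\left(x y \right)} - \frac{5 A B e^{x} e^{y} \cos{\left(x y \right)}}{3} + 2 B^{3} x^{2} \cos^{3}{\left(x y \right)} - \frac{B^{2} x^{2} \cos^{2}{\left(x y \right)}}{3} + 2 B^{2} y \sin{\left(x y \right)} \cos{\left(x y \right)}
This must equal f(x, y) identically; expanded, f = - 16 x^{2} e^{2 x} e^{2 y} \cos{\left(x y \right)} - 32 x^{2} e^{x} e^{y} \cos^{2}{\left(x y \right)} - \frac{4 x^{2} e^{x} e^{y} \cos{\left(x y \right)}}{3} - 16 x^{2} \cos^{3}{\left(x y \right)} - \frac{4 x^{2} \cos^{2}{\left(x y \right)}}{3} + 8 y e^{x} e^{y} \sin{\left(x y \right)} + 8 y \sin{\left(x y \right)} \cos{\left(x y \right)} + 16 e^{3 x} e^{3 y} + 32 e^{2 x} e^{2 y} \cos{\left(x y \right)} - \frac{20 e^{2 x} e^{2 y}}{3} + 16 e^{x} e^{y} \cos^{2}{\left(x y \right)} - \frac{20 e^{x} e^{y} \cos{\left(x y \right)}}{3}.
Matching coefficients of the independent functions:
  [x^{2} \cos^{2}{\left(x y \right)}]:  - \frac{B^{2}}{3} = - \frac{4}{3}
  [x^{2} \cos^{3}{\left(x y \right)}]:  2 B^{3} = -16
  [e^{2 x} e^{2 y}]:  - \frac{5 A^{2}}{3} = - \frac{20}{3}
  [e^{3 x} e^{3 y}]:  - 2 A^{3} = 16
  [y \sin{\left(x y \right)} \cos{\left(x y \right)}]:  2 B^{2} = 8
  [e^{x} e^{y} \cos{\left(x y \right)}]:  - \frac{5 A B}{3} = - \frac{20}{3}
  [e^{x} e^{y} \cos^{2}{\left(x y \right)}]:  - 2 A B^{2} = 16
  [e^{2 x} e^{2 y} \cos{\left(x y \right)}]:  - 4 A^{2} B = 32
  [x^{2} e^{x} e^{y} \cos{\left(x y \right)}]:  - \frac{A B}{3} = - \frac{4}{3}
  [x^{2} e^{x} e^{y} \cos^{2}{\left(x y \right)}]:  4 A B^{2} = -32
  [x^{2} e^{2 x} e^{2 y} \cos{\left(x y \right)}]:  2 A^{2} B = -16
  [y e^{x} e^{y} \sin{\left(x y \right)}]:  2 A B = 8
Solving: A = -2, B = -2.
Check against the point condition:
  u(0, 0) = -4  ⟹  A + B = -4  ✓
Hence u(x, y) = - 2 e^{x + y} - 2 \cos{\left(x y \right)}.

Answer: u(x, y) = - 2 e^{x + y} - 2 \cos{\left(x y \right)}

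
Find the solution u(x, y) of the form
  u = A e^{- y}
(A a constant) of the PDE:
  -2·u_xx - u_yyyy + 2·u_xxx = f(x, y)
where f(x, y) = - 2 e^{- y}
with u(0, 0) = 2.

Substitute the ansatz u = A e^{- y} into the left-hand side.
Derivatives of the ansatz:
  u_xx = 0
  u_yyyy = A e^{- y}
  u_xxx = 0
Term by term:
  -2·u_xx = 0
  -u_yyyy = - A e^{- y}
  2·u_xxx = 0
So the left-hand side equals
  - A e^{- y}
This must equal f(x, y) = - 2 e^{- y} identically.
Matching coefficients of the independent functions:
  [e^{- y}]:  - A = -2
Solving: A = 2.
Check against the point condition:
  u(0, 0) = 2  ⟹  A = 2  ✓
Hence u(x, y) = 2 e^{- y}.

Answer: u(x, y) = 2 e^{- y}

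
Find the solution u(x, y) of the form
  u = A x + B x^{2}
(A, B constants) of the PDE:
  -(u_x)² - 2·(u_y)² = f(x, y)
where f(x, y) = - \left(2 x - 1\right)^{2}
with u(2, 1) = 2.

Answer: u(x, y) = x^{2} - x

Derivation:
Substitute the ansatz u = A x + B x^{2} into the left-hand side.
Derivatives of the ansatz:
  u_x = A + 2 B x
  u_y = 0
Term by term:
  -(u_x)² = - A^{2} - 4 A B x - 4 B^{2} x^{2}
  -2·(u_y)² = 0
So the left-hand side equals
  - A^{2} - 4 A B x - 4 B^{2} x^{2}
This must equal f(x, y) identically; expanded, f = - 4 x^{2} + 4 x - 1.
Matching coefficients of the independent functions:
  [constant term]:  - A^{2} = -1
  [x]:  - 4 A B = 4
  [x^{2}]:  - 4 B^{2} = -4
These equations allow (A, B) = (-1, 1) or (1, -1).
Impose the point condition(s):
  u(2, 1) = 2  ⟹  2 A + 4 B = 2
Only A = -1, B = 1 satisfies everything.
Hence u(x, y) = x^{2} - x.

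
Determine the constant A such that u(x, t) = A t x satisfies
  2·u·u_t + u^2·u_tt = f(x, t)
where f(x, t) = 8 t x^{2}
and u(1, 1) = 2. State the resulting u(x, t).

Substitute the ansatz u = A t x into the left-hand side.
Derivatives of the ansatz:
  u_t = A x
  u_tt = 0
Term by term:
  2·u·u_t = 2 A^{2} t x^{2}
  u^2·u_tt = 0
So the left-hand side equals
  2 A^{2} t x^{2}
This must equal f(x, t) = 8 t x^{2} identically.
Matching coefficients of the independent functions:
  [t x^{2}]:  2 A^{2} = 8
These equations allow (A) = (-2) or (2).
Impose the point condition(s):
  u(1, 1) = 2  ⟹  A = 2
Only A = 2 satisfies everything.
Hence u(x, t) = 2 t x.

Answer: u(x, t) = 2 t x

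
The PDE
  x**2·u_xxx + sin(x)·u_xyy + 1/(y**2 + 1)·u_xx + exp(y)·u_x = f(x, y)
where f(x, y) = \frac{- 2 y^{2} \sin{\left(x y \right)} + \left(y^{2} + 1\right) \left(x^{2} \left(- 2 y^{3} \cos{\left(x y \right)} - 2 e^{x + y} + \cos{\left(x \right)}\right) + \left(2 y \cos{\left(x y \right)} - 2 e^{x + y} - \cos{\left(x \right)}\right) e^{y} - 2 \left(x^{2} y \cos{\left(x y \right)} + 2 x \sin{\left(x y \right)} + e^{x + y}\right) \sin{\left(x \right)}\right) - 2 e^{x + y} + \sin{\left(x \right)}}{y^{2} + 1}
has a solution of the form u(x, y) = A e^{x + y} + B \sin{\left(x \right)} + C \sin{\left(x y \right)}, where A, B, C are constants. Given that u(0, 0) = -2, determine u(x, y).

Substitute the ansatz u = A e^{x + y} + B \sin{\left(x \right)} + C \sin{\left(x y \right)} into the left-hand side.
Derivatives of the ansatz:
  u_xxx = A e^{x} e^{y} - B \cos{\left(x \right)} - C y^{3} \cos{\left(x y \right)}
  u_xyy = A e^{x} e^{y} - C x^{2} y \cos{\left(x y \right)} - 2 C x \sin{\left(x y \right)}
  u_xx = A e^{x} e^{y} - B \sin{\left(x \right)} - C y^{2} \sin{\left(x y \right)}
  u_x = A e^{x} e^{y} + B \cos{\left(x \right)} + C y \cos{\left(x y \right)}
Term by term:
  x**2·u_xxx = A x^{2} e^{x} e^{y} - B x^{2} \cos{\left(x \right)} - C x^{2} y^{3} \cos{\left(x y \right)}
  sin(x)·u_xyy = A e^{x} e^{y} \sin{\left(x \right)} - C x^{2} y \sin{\left(x \right)} \cos{\left(x y \right)} - 2 C x \sin{\left(x \right)} \sin{\left(x y \right)}
  1/(y**2 + 1)·u_xx = \frac{A e^{x} e^{y}}{y^{2} + 1} - \frac{B \sin{\left(x \right)}}{y^{2} + 1} - \frac{C y^{2} \sin{\left(x y \right)}}{y^{2} + 1}
  exp(y)·u_x = A e^{x} e^{2 y} + B e^{y} \cos{\left(x \right)} + C y e^{y} \cos{\left(x y \right)}
So the left-hand side equals
  A x^{2} e^{x} e^{y} + A e^{x} e^{2 y} + A e^{x} e^{y} \sin{\left(x \right)} + \frac{A e^{x} e^{y}}{y^{2} + 1} - B x^{2} \cos{\left(x \right)} + B e^{y} \cos{\left(x \right)} - \frac{B \sin{\left(x \right)}}{y^{2} + 1} - C x^{2} y^{3} \cos{\left(x y \right)} - C x^{2} y \sin{\left(x \right)} \cos{\left(x y \right)} - 2 C x \sin{\left(x \right)} \sin{\left(x y \right)} - \frac{C y^{2} \sin{\left(x y \right)}}{y^{2} + 1} + C y e^{y} \cos{\left(x y \right)}
This must equal f(x, y) identically; expanded, f = - 2 x^{2} y^{3} \cos{\left(x y \right)} - 2 x^{2} y \sin{\left(x \right)} \cos{\left(x y \right)} - 2 x^{2} e^{x} e^{y} + x^{2} \cos{\left(x \right)} - 4 x \sin{\left(x \right)} \sin{\left(x y \right)} - \frac{2 y^{2} \sin{\left(x y \right)}}{y^{2} + 1} + 2 y e^{y} \cos{\left(x y \right)} - 2 e^{x} e^{2 y} - 2 e^{x} e^{y} \sin{\left(x \right)} - e^{y} \cos{\left(x \right)} - \frac{2 e^{x} e^{y}}{y^{2} + 1} + \frac{\sin{\left(x \right)}}{y^{2} + 1}.
Matching coefficients of the independent functions:
  [x^{2} \cos{\left(x \right)}, \frac{\sin{\left(x \right)}}{y^{2} + 1}]:  - B = 1
  [e^{x} e^{2 y}, x^{2} e^{x} e^{y}, \frac{e^{x} e^{y}}{y^{2} + 1}, e^{x} e^{y} \sin{\left(x \right)}]:  A = -2
  [e^{y} \cos{\left(x \right)}]:  B = -1
  [x \sin{\left(x \right)} \sin{\left(x y \right)}]:  - 2 C = -4
  [x^{2} y^{3} \cos{\left(x y \right)}, \frac{y^{2} \sin{\left(x y \right)}}{y^{2} + 1}, x^{2} y \sin{\left(x \right)} \cos{\left(x y \right)}]:  - C = -2
  [y e^{y} \cos{\left(x y \right)}]:  C = 2
Solving: A = -2, B = -1, C = 2.
Check against the point condition:
  u(0, 0) = -2  ⟹  A = -2  ✓
Hence u(x, y) = - 2 e^{x + y} - \sin{\left(x \right)} + 2 \sin{\left(x y \right)}.

Answer: u(x, y) = - 2 e^{x + y} - \sin{\left(x \right)} + 2 \sin{\left(x y \right)}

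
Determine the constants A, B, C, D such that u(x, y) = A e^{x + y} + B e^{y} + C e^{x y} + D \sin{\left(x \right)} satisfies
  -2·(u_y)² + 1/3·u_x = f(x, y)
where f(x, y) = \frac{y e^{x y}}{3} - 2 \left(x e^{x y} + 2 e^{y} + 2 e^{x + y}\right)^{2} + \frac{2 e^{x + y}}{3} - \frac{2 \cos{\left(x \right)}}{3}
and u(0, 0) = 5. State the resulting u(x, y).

Answer: u(x, y) = 2 e^{y} + e^{x y} + 2 e^{x + y} - 2 \sin{\left(x \right)}

Derivation:
Substitute the ansatz u = A e^{x + y} + B e^{y} + C e^{x y} + D \sin{\left(x \right)} into the left-hand side.
Derivatives of the ansatz:
  u_y = A e^{x} e^{y} + B e^{y} + C x e^{x y}
  u_x = A e^{x} e^{y} + C y e^{x y} + D \cos{\left(x \right)}
Term by term:
  -2·(u_y)² = - 2 A^{2} e^{2 x} e^{2 y} - 4 A B e^{x} e^{2 y} - 4 A C x e^{x} e^{y} e^{x y} - 2 B^{2} e^{2 y} - 4 B C x e^{y} e^{x y} - 2 C^{2} x^{2} e^{2 x y}
  1/3·u_x = \frac{A e^{x} e^{y}}{3} + \frac{C y e^{x y}}{3} + \frac{D \cos{\left(x \right)}}{3}
So the left-hand side equals
  - 2 A^{2} e^{2 x} e^{2 y} - 4 A B e^{x} e^{2 y} - 4 A C x e^{x} e^{y} e^{x y} + \frac{A e^{x} e^{y}}{3} - 2 B^{2} e^{2 y} - 4 B C x e^{y} e^{x y} - 2 C^{2} x^{2} e^{2 x y} + \frac{C y e^{x y}}{3} + \frac{D \cos{\left(x \right)}}{3}
This must equal f(x, y) identically; expanded, f = - 2 x^{2} e^{2 x y} - 8 x e^{x} e^{y} e^{x y} - 8 x e^{y} e^{x y} + \frac{y e^{x y}}{3} - 8 e^{2 x} e^{2 y} - 16 e^{x} e^{2 y} + \frac{2 e^{x} e^{y}}{3} - 8 e^{2 y} - \frac{2 \cos{\left(x \right)}}{3}.
Matching coefficients of the independent functions:
  [x^{2} e^{2 x y}]:  - 2 C^{2} = -2
  [y e^{x y}]:  \frac{C}{3} = \frac{1}{3}
  [e^{x} e^{y}]:  \frac{A}{3} = \frac{2}{3}
  [e^{x} e^{2 y}]:  - 4 A B = -16
  [e^{2 x} e^{2 y}]:  - 2 A^{2} = -8
  [x e^{y} e^{x y}]:  - 4 B C = -8
  [x e^{x} e^{y} e^{x y}]:  - 4 A C = -8
  [e^{2 y}]:  - 2 B^{2} = -8
  [\cos{\left(x \right)}]:  \frac{D}{3} = - \frac{2}{3}
Solving: A = 2, B = 2, C = 1, D = -2.
Check against the point condition:
  u(0, 0) = 5  ⟹  A + B + C = 5  ✓
Hence u(x, y) = 2 e^{y} + e^{x y} + 2 e^{x + y} - 2 \sin{\left(x \right)}.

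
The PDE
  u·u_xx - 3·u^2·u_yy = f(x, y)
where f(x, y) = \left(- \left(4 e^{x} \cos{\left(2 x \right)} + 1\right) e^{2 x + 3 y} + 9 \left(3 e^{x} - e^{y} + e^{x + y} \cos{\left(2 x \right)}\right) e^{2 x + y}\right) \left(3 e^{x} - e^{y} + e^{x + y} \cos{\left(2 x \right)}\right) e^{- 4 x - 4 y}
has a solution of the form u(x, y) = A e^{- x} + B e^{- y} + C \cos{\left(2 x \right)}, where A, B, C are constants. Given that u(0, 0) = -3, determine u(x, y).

Substitute the ansatz u = A e^{- x} + B e^{- y} + C \cos{\left(2 x \right)} into the left-hand side.
Derivatives of the ansatz:
  u_xx = A e^{- x} - 4 C \cos{\left(2 x \right)}
  u_yy = B e^{- y}
Term by term:
  u·u_xx = A^{2} e^{- 2 x} + A B e^{- x} e^{- y} - 3 A C e^{- x} \cos{\left(2 x \right)} - 4 B C e^{- y} \cos{\left(2 x \right)} - 4 C^{2} \cos^{2}{\left(2 x \right)}
  -3·u^2·u_yy = - 3 A^{2} B e^{- 2 x} e^{- y} - 6 A B^{2} e^{- x} e^{- 2 y} - 6 A B C e^{- x} e^{- y} \cos{\left(2 x \right)} - 3 B^{3} e^{- 3 y} - 6 B^{2} C e^{- 2 y} \cos{\left(2 x \right)} - 3 B C^{2} e^{- y} \cos^{2}{\left(2 x \right)}
So the left-hand side equals
  - 3 A^{2} B e^{- 2 x} e^{- y} + A^{2} e^{- 2 x} - 6 A B^{2} e^{- x} e^{- 2 y} - 6 A B C e^{- x} e^{- y} \cos{\left(2 x \right)} + A B e^{- x} e^{- y} - 3 A C e^{- x} \cos{\left(2 x \right)} - 3 B^{3} e^{- 3 y} - 6 B^{2} C e^{- 2 y} \cos{\left(2 x \right)} - 3 B C^{2} e^{- y} \cos^{2}{\left(2 x \right)} - 4 B C e^{- y} \cos{\left(2 x \right)} - 4 C^{2} \cos^{2}{\left(2 x \right)}
This must equal f(x, y) identically; expanded, f = - 4 \cos^{2}{\left(2 x \right)} + 9 e^{- y} \cos^{2}{\left(2 x \right)} - 12 e^{- y} \cos{\left(2 x \right)} + 54 e^{- 2 y} \cos{\left(2 x \right)} + 81 e^{- 3 y} + 3 e^{- x} \cos{\left(2 x \right)} - 18 e^{- x} e^{- y} \cos{\left(2 x \right)} - 3 e^{- x} e^{- y} - 54 e^{- x} e^{- 2 y} + e^{- 2 x} + 9 e^{- 2 x} e^{- y}.
Matching coefficients of the independent functions:
  [e^{- 2 x} e^{- y}]:  - 3 A^{2} B = 9
  [e^{- x} e^{- 2 y}]:  - 6 A B^{2} = -54
  [e^{- x} e^{- y}]:  A B = -3
  [e^{- x} \cos{\left(2 x \right)}]:  - 3 A C = 3
  [e^{- 2 y} \cos{\left(2 x \right)}]:  - 6 B^{2} C = 54
  [e^{- y} \cos{\left(2 x \right)}]:  - 4 B C = -12
  [e^{- y} \cos^{2}{\left(2 x \right)}]:  - 3 B C^{2} = 9
  [e^{- x} e^{- y} \cos{\left(2 x \right)}]:  - 6 A B C = -18
  [e^{- 2 x}]:  A^{2} = 1
  [e^{- 3 y}]:  - 3 B^{3} = 81
  [\cos^{2}{\left(2 x \right)}]:  - 4 C^{2} = -4
Solving: A = 1, B = -3, C = -1.
Check against the point condition:
  u(0, 0) = -3  ⟹  A + B + C = -3  ✓
Hence u(x, y) = - \cos{\left(2 x \right)} - 3 e^{- y} + e^{- x}.

Answer: u(x, y) = - \cos{\left(2 x \right)} - 3 e^{- y} + e^{- x}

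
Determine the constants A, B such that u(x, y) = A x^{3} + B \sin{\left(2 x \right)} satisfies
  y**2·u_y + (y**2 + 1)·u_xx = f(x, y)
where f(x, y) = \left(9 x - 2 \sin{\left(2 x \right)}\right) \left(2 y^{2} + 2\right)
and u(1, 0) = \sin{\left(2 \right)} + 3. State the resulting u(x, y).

Answer: u(x, y) = 3 x^{3} + \sin{\left(2 x \right)}

Derivation:
Substitute the ansatz u = A x^{3} + B \sin{\left(2 x \right)} into the left-hand side.
Derivatives of the ansatz:
  u_y = 0
  u_xx = 6 A x - 4 B \sin{\left(2 x \right)}
Term by term:
  y**2·u_y = 0
  (y**2 + 1)·u_xx = 6 A x y^{2} + 6 A x - 4 B y^{2} \sin{\left(2 x \right)} - 4 B \sin{\left(2 x \right)}
So the left-hand side equals
  6 A x y^{2} + 6 A x - 4 B y^{2} \sin{\left(2 x \right)} - 4 B \sin{\left(2 x \right)}
This must equal f(x, y) identically; expanded, f = 18 x y^{2} + 18 x - 4 y^{2} \sin{\left(2 x \right)} - 4 \sin{\left(2 x \right)}.
Matching coefficients of the independent functions:
  [x, x y^{2}]:  6 A = 18
  [y^{2} \sin{\left(2 x \right)}, \sin{\left(2 x \right)}]:  - 4 B = -4
Solving: A = 3, B = 1.
Check against the point condition:
  u(1, 0) = \sin{\left(2 \right)} + 3  ⟹  A + B \sin{\left(2 \right)} = \sin{\left(2 \right)} + 3  ✓
Hence u(x, y) = 3 x^{3} + \sin{\left(2 x \right)}.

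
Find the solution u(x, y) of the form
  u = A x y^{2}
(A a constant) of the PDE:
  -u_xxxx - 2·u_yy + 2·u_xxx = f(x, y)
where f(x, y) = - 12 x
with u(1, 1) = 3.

Substitute the ansatz u = A x y^{2} into the left-hand side.
Derivatives of the ansatz:
  u_xxxx = 0
  u_yy = 2 A x
  u_xxx = 0
Term by term:
  -u_xxxx = 0
  -2·u_yy = - 4 A x
  2·u_xxx = 0
So the left-hand side equals
  - 4 A x
This must equal f(x, y) = - 12 x identically.
Matching coefficients of the independent functions:
  [x]:  - 4 A = -12
Solving: A = 3.
Check against the point condition:
  u(1, 1) = 3  ⟹  A = 3  ✓
Hence u(x, y) = 3 x y^{2}.

Answer: u(x, y) = 3 x y^{2}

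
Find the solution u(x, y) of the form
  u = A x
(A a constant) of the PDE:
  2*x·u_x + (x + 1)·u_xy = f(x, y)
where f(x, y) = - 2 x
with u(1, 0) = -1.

Answer: u(x, y) = - x

Derivation:
Substitute the ansatz u = A x into the left-hand side.
Derivatives of the ansatz:
  u_x = A
  u_xy = 0
Term by term:
  2*x·u_x = 2 A x
  (x + 1)·u_xy = 0
So the left-hand side equals
  2 A x
This must equal f(x, y) = - 2 x identically.
Matching coefficients of the independent functions:
  [x]:  2 A = -2
Solving: A = -1.
Check against the point condition:
  u(1, 0) = -1  ⟹  A = -1  ✓
Hence u(x, y) = - x.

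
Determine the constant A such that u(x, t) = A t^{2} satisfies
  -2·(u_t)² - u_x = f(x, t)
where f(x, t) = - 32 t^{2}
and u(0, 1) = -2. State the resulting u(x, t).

Substitute the ansatz u = A t^{2} into the left-hand side.
Derivatives of the ansatz:
  u_t = 2 A t
  u_x = 0
Term by term:
  -2·(u_t)² = - 8 A^{2} t^{2}
  -u_x = 0
So the left-hand side equals
  - 8 A^{2} t^{2}
This must equal f(x, t) = - 32 t^{2} identically.
Matching coefficients of the independent functions:
  [t^{2}]:  - 8 A^{2} = -32
These equations allow (A) = (-2) or (2).
Impose the point condition(s):
  u(0, 1) = -2  ⟹  A = -2
Only A = -2 satisfies everything.
Hence u(x, t) = - 2 t^{2}.

Answer: u(x, t) = - 2 t^{2}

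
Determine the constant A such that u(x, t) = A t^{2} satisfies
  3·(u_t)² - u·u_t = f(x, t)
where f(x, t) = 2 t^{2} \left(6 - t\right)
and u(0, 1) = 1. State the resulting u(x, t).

Substitute the ansatz u = A t^{2} into the left-hand side.
Derivatives of the ansatz:
  u_t = 2 A t
Term by term:
  3·(u_t)² = 12 A^{2} t^{2}
  -u·u_t = - 2 A^{2} t^{3}
So the left-hand side equals
  - 2 A^{2} t^{3} + 12 A^{2} t^{2}
This must equal f(x, t) identically; expanded, f = - 2 t^{3} + 12 t^{2}.
Matching coefficients of the independent functions:
  [t^{2}]:  12 A^{2} = 12
  [t^{3}]:  - 2 A^{2} = -2
These equations allow (A) = (-1) or (1).
Impose the point condition(s):
  u(0, 1) = 1  ⟹  A = 1
Only A = 1 satisfies everything.
Hence u(x, t) = t^{2}.

Answer: u(x, t) = t^{2}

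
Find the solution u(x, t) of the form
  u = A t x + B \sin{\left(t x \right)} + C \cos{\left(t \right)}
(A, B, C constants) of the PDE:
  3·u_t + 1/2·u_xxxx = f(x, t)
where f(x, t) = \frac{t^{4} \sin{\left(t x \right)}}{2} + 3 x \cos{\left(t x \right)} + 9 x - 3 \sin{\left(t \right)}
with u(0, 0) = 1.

Substitute the ansatz u = A t x + B \sin{\left(t x \right)} + C \cos{\left(t \right)} into the left-hand side.
Derivatives of the ansatz:
  u_t = A x + B x \cos{\left(t x \right)} - C \sin{\left(t \right)}
  u_xxxx = B t^{4} \sin{\left(t x \right)}
Term by term:
  3·u_t = 3 A x + 3 B x \cos{\left(t x \right)} - 3 C \sin{\left(t \right)}
  1/2·u_xxxx = \frac{B t^{4} \sin{\left(t x \right)}}{2}
So the left-hand side equals
  3 A x + \frac{B t^{4} \sin{\left(t x \right)}}{2} + 3 B x \cos{\left(t x \right)} - 3 C \sin{\left(t \right)}
This must equal f(x, t) = \frac{t^{4} \sin{\left(t x \right)}}{2} + 3 x \cos{\left(t x \right)} + 9 x - 3 \sin{\left(t \right)} identically.
Matching coefficients of the independent functions:
  [x]:  3 A = 9
  [t^{4} \sin{\left(t x \right)}]:  \frac{B}{2} = \frac{1}{2}
  [x \cos{\left(t x \right)}]:  3 B = 3
  [\sin{\left(t \right)}]:  - 3 C = -3
Solving: A = 3, B = 1, C = 1.
Check against the point condition:
  u(0, 0) = 1  ⟹  C = 1  ✓
Hence u(x, t) = 3 t x + \sin{\left(t x \right)} + \cos{\left(t \right)}.

Answer: u(x, t) = 3 t x + \sin{\left(t x \right)} + \cos{\left(t \right)}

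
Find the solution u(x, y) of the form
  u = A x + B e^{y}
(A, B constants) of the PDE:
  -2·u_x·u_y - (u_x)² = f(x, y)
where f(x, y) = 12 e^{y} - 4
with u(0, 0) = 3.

Substitute the ansatz u = A x + B e^{y} into the left-hand side.
Derivatives of the ansatz:
  u_x = A
  u_y = B e^{y}
Term by term:
  -2·u_x·u_y = - 2 A B e^{y}
  -(u_x)² = - A^{2}
So the left-hand side equals
  - A^{2} - 2 A B e^{y}
This must equal f(x, y) = 12 e^{y} - 4 identically.
Matching coefficients of the independent functions:
  [constant term]:  - A^{2} = -4
  [e^{y}]:  - 2 A B = 12
These equations allow (A, B) = (-2, 3) or (2, -3).
Impose the point condition(s):
  u(0, 0) = 3  ⟹  B = 3
Only A = -2, B = 3 satisfies everything.
Hence u(x, y) = - 2 x + 3 e^{y}.

Answer: u(x, y) = - 2 x + 3 e^{y}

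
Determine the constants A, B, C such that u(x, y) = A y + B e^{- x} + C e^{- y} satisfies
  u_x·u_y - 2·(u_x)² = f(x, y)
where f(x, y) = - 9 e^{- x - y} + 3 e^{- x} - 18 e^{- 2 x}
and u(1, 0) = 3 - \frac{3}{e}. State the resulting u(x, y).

Substitute the ansatz u = A y + B e^{- x} + C e^{- y} into the left-hand side.
Derivatives of the ansatz:
  u_x = - B e^{- x}
  u_y = A - C e^{- y}
Term by term:
  u_x·u_y = - A B e^{- x} + B C e^{- x} e^{- y}
  -2·(u_x)² = - 2 B^{2} e^{- 2 x}
So the left-hand side equals
  - A B e^{- x} - 2 B^{2} e^{- 2 x} + B C e^{- x} e^{- y}
This must equal f(x, y) identically; expanded, f = 3 e^{- x} - 9 e^{- x} e^{- y} - 18 e^{- 2 x}.
Matching coefficients of the independent functions:
  [e^{- x} e^{- y}]:  B C = -9
  [e^{- 2 x}]:  - 2 B^{2} = -18
  [e^{- x}]:  - A B = 3
These equations allow (A, B, C) = (-1, 3, -3) or (1, -3, 3).
Impose the point condition(s):
  u(1, 0) = 3 - \frac{3}{e}  ⟹  \frac{B}{e} + C = 3 - \frac{3}{e}
Only A = 1, B = -3, C = 3 satisfies everything.
Hence u(x, y) = y + 3 e^{- y} - 3 e^{- x}.

Answer: u(x, y) = y + 3 e^{- y} - 3 e^{- x}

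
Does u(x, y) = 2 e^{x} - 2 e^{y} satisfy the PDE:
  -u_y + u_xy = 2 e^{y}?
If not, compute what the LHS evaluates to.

Evaluate each term of the left-hand side for u = 2 e^{x} - 2 e^{y}.
Derivatives:
  u_y = - 2 e^{y}
  u_xy = 0
Terms:
  -u_y = 2 e^{y}
  u_xy = 0
Sum: LHS = 2 e^{y}
This is exactly the given right-hand side, so u is a solution.

Answer: Yes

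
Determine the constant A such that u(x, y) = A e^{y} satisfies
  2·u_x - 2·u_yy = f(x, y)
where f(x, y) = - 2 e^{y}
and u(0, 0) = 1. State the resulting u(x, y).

Substitute the ansatz u = A e^{y} into the left-hand side.
Derivatives of the ansatz:
  u_x = 0
  u_yy = A e^{y}
Term by term:
  2·u_x = 0
  -2·u_yy = - 2 A e^{y}
So the left-hand side equals
  - 2 A e^{y}
This must equal f(x, y) = - 2 e^{y} identically.
Matching coefficients of the independent functions:
  [e^{y}]:  - 2 A = -2
Solving: A = 1.
Check against the point condition:
  u(0, 0) = 1  ⟹  A = 1  ✓
Hence u(x, y) = e^{y}.

Answer: u(x, y) = e^{y}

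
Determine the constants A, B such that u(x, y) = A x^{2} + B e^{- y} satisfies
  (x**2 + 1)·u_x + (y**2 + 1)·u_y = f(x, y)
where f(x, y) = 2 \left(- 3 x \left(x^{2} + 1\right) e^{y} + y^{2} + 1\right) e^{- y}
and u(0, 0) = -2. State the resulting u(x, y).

Substitute the ansatz u = A x^{2} + B e^{- y} into the left-hand side.
Derivatives of the ansatz:
  u_x = 2 A x
  u_y = - B e^{- y}
Term by term:
  (x**2 + 1)·u_x = 2 A x^{3} + 2 A x
  (y**2 + 1)·u_y = - B y^{2} e^{- y} - B e^{- y}
So the left-hand side equals
  2 A x^{3} + 2 A x - B y^{2} e^{- y} - B e^{- y}
This must equal f(x, y) identically; expanded, f = - 6 x^{3} - 6 x + 2 y^{2} e^{- y} + 2 e^{- y}.
Matching coefficients of the independent functions:
  [x, x^{3}]:  2 A = -6
  [y^{2} e^{- y}, e^{- y}]:  - B = 2
Solving: A = -3, B = -2.
Check against the point condition:
  u(0, 0) = -2  ⟹  B = -2  ✓
Hence u(x, y) = - 3 x^{2} - 2 e^{- y}.

Answer: u(x, y) = - 3 x^{2} - 2 e^{- y}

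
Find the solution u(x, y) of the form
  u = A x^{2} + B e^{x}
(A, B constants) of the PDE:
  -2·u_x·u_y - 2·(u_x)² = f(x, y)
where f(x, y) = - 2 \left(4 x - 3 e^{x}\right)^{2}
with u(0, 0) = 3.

Substitute the ansatz u = A x^{2} + B e^{x} into the left-hand side.
Derivatives of the ansatz:
  u_x = 2 A x + B e^{x}
  u_y = 0
Term by term:
  -2·u_x·u_y = 0
  -2·(u_x)² = - 8 A^{2} x^{2} - 8 A B x e^{x} - 2 B^{2} e^{2 x}
So the left-hand side equals
  - 8 A^{2} x^{2} - 8 A B x e^{x} - 2 B^{2} e^{2 x}
This must equal f(x, y) identically; expanded, f = - 32 x^{2} + 48 x e^{x} - 18 e^{2 x}.
Matching coefficients of the independent functions:
  [x^{2}]:  - 8 A^{2} = -32
  [x e^{x}]:  - 8 A B = 48
  [e^{2 x}]:  - 2 B^{2} = -18
These equations allow (A, B) = (-2, 3) or (2, -3).
Impose the point condition(s):
  u(0, 0) = 3  ⟹  B = 3
Only A = -2, B = 3 satisfies everything.
Hence u(x, y) = - 2 x^{2} + 3 e^{x}.

Answer: u(x, y) = - 2 x^{2} + 3 e^{x}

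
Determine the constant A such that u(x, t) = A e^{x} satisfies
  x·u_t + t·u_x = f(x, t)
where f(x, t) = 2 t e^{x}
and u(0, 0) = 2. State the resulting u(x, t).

Substitute the ansatz u = A e^{x} into the left-hand side.
Derivatives of the ansatz:
  u_t = 0
  u_x = A e^{x}
Term by term:
  x·u_t = 0
  t·u_x = A t e^{x}
So the left-hand side equals
  A t e^{x}
This must equal f(x, t) = 2 t e^{x} identically.
Matching coefficients of the independent functions:
  [t e^{x}]:  A = 2
Solving: A = 2.
Check against the point condition:
  u(0, 0) = 2  ⟹  A = 2  ✓
Hence u(x, t) = 2 e^{x}.

Answer: u(x, t) = 2 e^{x}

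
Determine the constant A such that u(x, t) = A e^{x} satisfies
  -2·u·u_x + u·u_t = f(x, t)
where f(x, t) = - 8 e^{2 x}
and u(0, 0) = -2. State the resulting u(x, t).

Answer: u(x, t) = - 2 e^{x}

Derivation:
Substitute the ansatz u = A e^{x} into the left-hand side.
Derivatives of the ansatz:
  u_x = A e^{x}
  u_t = 0
Term by term:
  -2·u·u_x = - 2 A^{2} e^{2 x}
  u·u_t = 0
So the left-hand side equals
  - 2 A^{2} e^{2 x}
This must equal f(x, t) = - 8 e^{2 x} identically.
Matching coefficients of the independent functions:
  [e^{2 x}]:  - 2 A^{2} = -8
These equations allow (A) = (-2) or (2).
Impose the point condition(s):
  u(0, 0) = -2  ⟹  A = -2
Only A = -2 satisfies everything.
Hence u(x, t) = - 2 e^{x}.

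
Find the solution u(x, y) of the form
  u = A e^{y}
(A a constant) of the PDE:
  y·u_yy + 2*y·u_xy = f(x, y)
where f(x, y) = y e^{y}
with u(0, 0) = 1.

Answer: u(x, y) = e^{y}

Derivation:
Substitute the ansatz u = A e^{y} into the left-hand side.
Derivatives of the ansatz:
  u_yy = A e^{y}
  u_xy = 0
Term by term:
  y·u_yy = A y e^{y}
  2*y·u_xy = 0
So the left-hand side equals
  A y e^{y}
This must equal f(x, y) = y e^{y} identically.
Matching coefficients of the independent functions:
  [y e^{y}]:  A = 1
Solving: A = 1.
Check against the point condition:
  u(0, 0) = 1  ⟹  A = 1  ✓
Hence u(x, y) = e^{y}.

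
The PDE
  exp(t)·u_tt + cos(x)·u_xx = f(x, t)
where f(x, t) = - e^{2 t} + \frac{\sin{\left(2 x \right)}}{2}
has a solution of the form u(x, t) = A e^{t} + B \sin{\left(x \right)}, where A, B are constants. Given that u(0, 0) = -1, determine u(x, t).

Substitute the ansatz u = A e^{t} + B \sin{\left(x \right)} into the left-hand side.
Derivatives of the ansatz:
  u_tt = A e^{t}
  u_xx = - B \sin{\left(x \right)}
Term by term:
  exp(t)·u_tt = A e^{2 t}
  cos(x)·u_xx = - B \sin{\left(x \right)} \cos{\left(x \right)}
So the left-hand side equals
  A e^{2 t} - B \sin{\left(x \right)} \cos{\left(x \right)}
This must equal f(x, t) identically; expanded, f = - e^{2 t} + \sin{\left(x \right)} \cos{\left(x \right)}.
Matching coefficients of the independent functions:
  [\sin{\left(x \right)} \cos{\left(x \right)}]:  - B = 1
  [e^{2 t}]:  A = -1
Solving: A = -1, B = -1.
Check against the point condition:
  u(0, 0) = -1  ⟹  A = -1  ✓
Hence u(x, t) = - e^{t} - \sin{\left(x \right)}.

Answer: u(x, t) = - e^{t} - \sin{\left(x \right)}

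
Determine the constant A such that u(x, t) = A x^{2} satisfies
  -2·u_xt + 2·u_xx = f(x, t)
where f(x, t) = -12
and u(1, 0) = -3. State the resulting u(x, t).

Answer: u(x, t) = - 3 x^{2}

Derivation:
Substitute the ansatz u = A x^{2} into the left-hand side.
Derivatives of the ansatz:
  u_xt = 0
  u_xx = 2 A
Term by term:
  -2·u_xt = 0
  2·u_xx = 4 A
So the left-hand side equals
  4 A
This must equal f(x, t) = -12 identically.
Matching coefficients of the independent functions:
  [constant term]:  4 A = -12
Solving: A = -3.
Check against the point condition:
  u(1, 0) = -3  ⟹  A = -3  ✓
Hence u(x, t) = - 3 x^{2}.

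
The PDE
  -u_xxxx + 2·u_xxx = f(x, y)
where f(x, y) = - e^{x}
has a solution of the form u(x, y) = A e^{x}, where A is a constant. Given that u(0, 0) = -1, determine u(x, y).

Substitute the ansatz u = A e^{x} into the left-hand side.
Derivatives of the ansatz:
  u_xxxx = A e^{x}
  u_xxx = A e^{x}
Term by term:
  -u_xxxx = - A e^{x}
  2·u_xxx = 2 A e^{x}
So the left-hand side equals
  A e^{x}
This must equal f(x, y) = - e^{x} identically.
Matching coefficients of the independent functions:
  [e^{x}]:  A = -1
Solving: A = -1.
Check against the point condition:
  u(0, 0) = -1  ⟹  A = -1  ✓
Hence u(x, y) = - e^{x}.

Answer: u(x, y) = - e^{x}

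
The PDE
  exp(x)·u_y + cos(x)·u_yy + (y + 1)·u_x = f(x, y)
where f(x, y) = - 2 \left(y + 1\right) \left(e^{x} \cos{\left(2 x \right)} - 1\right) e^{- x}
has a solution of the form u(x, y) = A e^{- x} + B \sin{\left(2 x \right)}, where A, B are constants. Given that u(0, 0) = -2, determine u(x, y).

Substitute the ansatz u = A e^{- x} + B \sin{\left(2 x \right)} into the left-hand side.
Derivatives of the ansatz:
  u_y = 0
  u_yy = 0
  u_x = - A e^{- x} + 2 B \cos{\left(2 x \right)}
Term by term:
  exp(x)·u_y = 0
  cos(x)·u_yy = 0
  (y + 1)·u_x = - A y e^{- x} - A e^{- x} + 2 B y \cos{\left(2 x \right)} + 2 B \cos{\left(2 x \right)}
So the left-hand side equals
  - A y e^{- x} - A e^{- x} + 2 B y \cos{\left(2 x \right)} + 2 B \cos{\left(2 x \right)}
This must equal f(x, y) identically; expanded, f = - 2 y \cos{\left(2 x \right)} + 2 y e^{- x} - 2 \cos{\left(2 x \right)} + 2 e^{- x}.
Matching coefficients of the independent functions:
  [y e^{- x}, e^{- x}]:  - A = 2
  [y \cos{\left(2 x \right)}, \cos{\left(2 x \right)}]:  2 B = -2
Solving: A = -2, B = -1.
Check against the point condition:
  u(0, 0) = -2  ⟹  A = -2  ✓
Hence u(x, y) = - \sin{\left(2 x \right)} - 2 e^{- x}.

Answer: u(x, y) = - \sin{\left(2 x \right)} - 2 e^{- x}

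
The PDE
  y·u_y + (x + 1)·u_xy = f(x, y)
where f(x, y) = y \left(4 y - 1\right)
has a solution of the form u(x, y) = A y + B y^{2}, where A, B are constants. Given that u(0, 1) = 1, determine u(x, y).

Substitute the ansatz u = A y + B y^{2} into the left-hand side.
Derivatives of the ansatz:
  u_y = A + 2 B y
  u_xy = 0
Term by term:
  y·u_y = A y + 2 B y^{2}
  (x + 1)·u_xy = 0
So the left-hand side equals
  A y + 2 B y^{2}
This must equal f(x, y) identically; expanded, f = 4 y^{2} - y.
Matching coefficients of the independent functions:
  [y]:  A = -1
  [y^{2}]:  2 B = 4
Solving: A = -1, B = 2.
Check against the point condition:
  u(0, 1) = 1  ⟹  A + B = 1  ✓
Hence u(x, y) = 2 y^{2} - y.

Answer: u(x, y) = 2 y^{2} - y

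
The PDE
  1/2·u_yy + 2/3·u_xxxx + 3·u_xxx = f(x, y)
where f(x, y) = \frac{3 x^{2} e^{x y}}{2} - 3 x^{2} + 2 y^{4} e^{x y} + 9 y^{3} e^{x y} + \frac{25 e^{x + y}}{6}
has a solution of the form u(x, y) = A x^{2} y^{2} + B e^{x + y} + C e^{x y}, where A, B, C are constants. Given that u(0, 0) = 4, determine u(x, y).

Answer: u(x, y) = - 3 x^{2} y^{2} + 3 e^{x y} + e^{x + y}

Derivation:
Substitute the ansatz u = A x^{2} y^{2} + B e^{x + y} + C e^{x y} into the left-hand side.
Derivatives of the ansatz:
  u_yy = 2 A x^{2} + B e^{x} e^{y} + C x^{2} e^{x y}
  u_xxxx = B e^{x} e^{y} + C y^{4} e^{x y}
  u_xxx = B e^{x} e^{y} + C y^{3} e^{x y}
Term by term:
  1/2·u_yy = A x^{2} + \frac{B e^{x} e^{y}}{2} + \frac{C x^{2} e^{x y}}{2}
  2/3·u_xxxx = \frac{2 B e^{x} e^{y}}{3} + \frac{2 C y^{4} e^{x y}}{3}
  3·u_xxx = 3 B e^{x} e^{y} + 3 C y^{3} e^{x y}
So the left-hand side equals
  A x^{2} + \frac{25 B e^{x} e^{y}}{6} + \frac{C x^{2} e^{x y}}{2} + \frac{2 C y^{4} e^{x y}}{3} + 3 C y^{3} e^{x y}
This must equal f(x, y) identically; expanded, f = \frac{3 x^{2} e^{x y}}{2} - 3 x^{2} + 2 y^{4} e^{x y} + 9 y^{3} e^{x y} + \frac{25 e^{x} e^{y}}{6}.
Matching coefficients of the independent functions:
  [x^{2}]:  A = -3
  [x^{2} e^{x y}]:  \frac{C}{2} = \frac{3}{2}
  [y^{3} e^{x y}]:  3 C = 9
  [y^{4} e^{x y}]:  \frac{2 C}{3} = 2
  [e^{x} e^{y}]:  \frac{25 B}{6} = \frac{25}{6}
Solving: A = -3, B = 1, C = 3.
Check against the point condition:
  u(0, 0) = 4  ⟹  B + C = 4  ✓
Hence u(x, y) = - 3 x^{2} y^{2} + 3 e^{x y} + e^{x + y}.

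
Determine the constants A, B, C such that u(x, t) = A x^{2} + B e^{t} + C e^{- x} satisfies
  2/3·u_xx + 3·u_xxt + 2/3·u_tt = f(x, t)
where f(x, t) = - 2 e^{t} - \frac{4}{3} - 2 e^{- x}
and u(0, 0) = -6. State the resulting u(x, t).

Substitute the ansatz u = A x^{2} + B e^{t} + C e^{- x} into the left-hand side.
Derivatives of the ansatz:
  u_xx = 2 A + C e^{- x}
  u_xxt = 0
  u_tt = B e^{t}
Term by term:
  2/3·u_xx = \frac{4 A}{3} + \frac{2 C e^{- x}}{3}
  3·u_xxt = 0
  2/3·u_tt = \frac{2 B e^{t}}{3}
So the left-hand side equals
  \frac{4 A}{3} + \frac{2 B e^{t}}{3} + \frac{2 C e^{- x}}{3}
This must equal f(x, t) = - 2 e^{t} - \frac{4}{3} - 2 e^{- x} identically.
Matching coefficients of the independent functions:
  [constant term]:  \frac{4 A}{3} = - \frac{4}{3}
  [e^{t}]:  \frac{2 B}{3} = -2
  [e^{- x}]:  \frac{2 C}{3} = -2
Solving: A = -1, B = -3, C = -3.
Check against the point condition:
  u(0, 0) = -6  ⟹  B + C = -6  ✓
Hence u(x, t) = - x^{2} - 3 e^{t} - 3 e^{- x}.

Answer: u(x, t) = - x^{2} - 3 e^{t} - 3 e^{- x}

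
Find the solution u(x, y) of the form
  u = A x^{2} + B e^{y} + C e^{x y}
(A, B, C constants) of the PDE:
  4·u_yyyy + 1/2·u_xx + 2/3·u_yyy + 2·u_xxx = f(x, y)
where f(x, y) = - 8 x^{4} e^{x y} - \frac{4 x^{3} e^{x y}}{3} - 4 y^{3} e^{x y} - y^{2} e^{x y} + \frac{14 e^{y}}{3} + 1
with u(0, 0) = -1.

Substitute the ansatz u = A x^{2} + B e^{y} + C e^{x y} into the left-hand side.
Derivatives of the ansatz:
  u_yyyy = B e^{y} + C x^{4} e^{x y}
  u_xx = 2 A + C y^{2} e^{x y}
  u_yyy = B e^{y} + C x^{3} e^{x y}
  u_xxx = C y^{3} e^{x y}
Term by term:
  4·u_yyyy = 4 B e^{y} + 4 C x^{4} e^{x y}
  1/2·u_xx = A + \frac{C y^{2} e^{x y}}{2}
  2/3·u_yyy = \frac{2 B e^{y}}{3} + \frac{2 C x^{3} e^{x y}}{3}
  2·u_xxx = 2 C y^{3} e^{x y}
So the left-hand side equals
  A + \frac{14 B e^{y}}{3} + 4 C x^{4} e^{x y} + \frac{2 C x^{3} e^{x y}}{3} + 2 C y^{3} e^{x y} + \frac{C y^{2} e^{x y}}{2}
This must equal f(x, y) = - 8 x^{4} e^{x y} - \frac{4 x^{3} e^{x y}}{3} - 4 y^{3} e^{x y} - y^{2} e^{x y} + \frac{14 e^{y}}{3} + 1 identically.
Matching coefficients of the independent functions:
  [constant term]:  A = 1
  [x^{3} e^{x y}]:  \frac{2 C}{3} = - \frac{4}{3}
  [x^{4} e^{x y}]:  4 C = -8
  [y^{2} e^{x y}]:  \frac{C}{2} = -1
  [y^{3} e^{x y}]:  2 C = -4
  [e^{y}]:  \frac{14 B}{3} = \frac{14}{3}
Solving: A = 1, B = 1, C = -2.
Check against the point condition:
  u(0, 0) = -1  ⟹  B + C = -1  ✓
Hence u(x, y) = x^{2} + e^{y} - 2 e^{x y}.

Answer: u(x, y) = x^{2} + e^{y} - 2 e^{x y}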